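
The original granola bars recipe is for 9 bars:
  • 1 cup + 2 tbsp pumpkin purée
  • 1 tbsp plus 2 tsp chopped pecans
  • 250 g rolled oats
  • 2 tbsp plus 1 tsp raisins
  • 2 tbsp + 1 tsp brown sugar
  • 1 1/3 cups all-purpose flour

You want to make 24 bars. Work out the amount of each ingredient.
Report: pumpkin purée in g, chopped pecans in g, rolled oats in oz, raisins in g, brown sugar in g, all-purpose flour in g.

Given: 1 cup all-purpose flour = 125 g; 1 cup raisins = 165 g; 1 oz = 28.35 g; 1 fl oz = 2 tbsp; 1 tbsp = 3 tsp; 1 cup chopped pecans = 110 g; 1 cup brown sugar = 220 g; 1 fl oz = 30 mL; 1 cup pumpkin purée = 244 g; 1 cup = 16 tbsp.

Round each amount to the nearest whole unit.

Scaling factor: 24/9 = 8/3.
pumpkin purée: (1 cup + 2 tbsp = 1.125 cup) × 8/3 × 244 g/cup = 732 g
chopped pecans: (1 tbsp + 2 tsp = 5/3 tbsp) × 8/3 ÷ 16 tbsp/cup × 110 g/cup ≈ 31 g
rolled oats: 250 g × 8/3 ÷ 28.35 g/oz ≈ 24 oz
raisins: (2 tbsp + 1 tsp = 7/3 tbsp) × 8/3 ÷ 16 tbsp/cup × 165 g/cup ≈ 64 g
brown sugar: (2 tbsp + 1 tsp = 7/3 tbsp) × 8/3 ÷ 16 tbsp/cup × 220 g/cup ≈ 86 g
all-purpose flour: 4/3 cup × 8/3 × 125 g/cup ≈ 444 g

pumpkin purée: 732 g; chopped pecans: 31 g; rolled oats: 24 oz; raisins: 64 g; brown sugar: 86 g; all-purpose flour: 444 g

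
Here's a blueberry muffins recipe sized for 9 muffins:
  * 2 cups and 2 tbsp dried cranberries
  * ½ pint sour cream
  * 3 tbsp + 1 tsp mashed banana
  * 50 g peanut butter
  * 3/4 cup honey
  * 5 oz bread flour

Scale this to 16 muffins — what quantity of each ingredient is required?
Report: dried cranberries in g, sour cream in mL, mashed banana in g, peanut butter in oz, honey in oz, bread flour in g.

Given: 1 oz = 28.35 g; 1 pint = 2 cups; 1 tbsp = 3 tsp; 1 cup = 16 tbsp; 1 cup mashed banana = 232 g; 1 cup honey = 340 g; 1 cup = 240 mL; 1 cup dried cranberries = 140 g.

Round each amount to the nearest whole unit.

Scaling factor: 16/9.
dried cranberries: (2 cup + 2 tbsp = 2.125 cup) × 16/9 × 140 g/cup ≈ 529 g
sour cream: 0.5 pint × 16/9 × 2 cup/pint × 240 mL/cup ≈ 427 mL
mashed banana: (3 tbsp + 1 tsp = 10/3 tbsp) × 16/9 ÷ 16 tbsp/cup × 232 g/cup ≈ 86 g
peanut butter: 50 g × 16/9 ÷ 28.35 g/oz ≈ 3 oz
honey: 0.75 cup × 16/9 × 340 g/cup ÷ 28.35 g/oz ≈ 16 oz
bread flour: 5 oz × 16/9 × 28.35 g/oz = 252 g

dried cranberries: 529 g; sour cream: 427 mL; mashed banana: 86 g; peanut butter: 3 oz; honey: 16 oz; bread flour: 252 g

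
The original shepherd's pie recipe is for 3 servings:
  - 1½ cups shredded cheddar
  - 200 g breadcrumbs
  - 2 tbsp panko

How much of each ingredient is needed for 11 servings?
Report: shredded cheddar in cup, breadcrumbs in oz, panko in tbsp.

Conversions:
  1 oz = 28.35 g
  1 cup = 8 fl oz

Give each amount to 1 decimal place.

Scaling factor: 11/3.
shredded cheddar: 1.5 cup × 11/3 = 5.5 cup
breadcrumbs: 200 g × 11/3 ÷ 28.35 g/oz ≈ 25.9 oz
panko: 2 tbsp × 11/3 ≈ 7.3 tbsp

shredded cheddar: 5.5 cup; breadcrumbs: 25.9 oz; panko: 7.3 tbsp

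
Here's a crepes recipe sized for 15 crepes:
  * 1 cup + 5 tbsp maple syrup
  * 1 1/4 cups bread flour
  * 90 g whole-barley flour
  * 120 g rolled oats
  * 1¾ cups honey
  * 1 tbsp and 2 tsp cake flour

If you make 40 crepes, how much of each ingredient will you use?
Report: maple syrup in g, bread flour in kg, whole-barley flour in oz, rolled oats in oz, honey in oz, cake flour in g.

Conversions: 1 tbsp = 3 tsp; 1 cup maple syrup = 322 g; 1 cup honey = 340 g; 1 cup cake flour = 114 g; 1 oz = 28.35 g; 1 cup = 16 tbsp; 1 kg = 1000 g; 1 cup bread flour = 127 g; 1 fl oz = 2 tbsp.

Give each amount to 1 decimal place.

maple syrup: 1127.0 g; bread flour: 0.4 kg; whole-barley flour: 8.5 oz; rolled oats: 11.3 oz; honey: 56.0 oz; cake flour: 31.7 g

Scaling factor: 40/15 = 8/3.
maple syrup: (1 cup + 5 tbsp = 1.3125 cup) × 8/3 × 322 g/cup = 1127.0 g
bread flour: 1.25 cup × 8/3 × 127 g/cup ÷ 1000 g/kg ≈ 0.4 kg
whole-barley flour: 90 g × 8/3 ÷ 28.35 g/oz ≈ 8.5 oz
rolled oats: 120 g × 8/3 ÷ 28.35 g/oz ≈ 11.3 oz
honey: 1.75 cup × 8/3 × 340 g/cup ÷ 28.35 g/oz ≈ 56.0 oz
cake flour: (1 tbsp + 2 tsp = 5/3 tbsp) × 8/3 ÷ 16 tbsp/cup × 114 g/cup ≈ 31.7 g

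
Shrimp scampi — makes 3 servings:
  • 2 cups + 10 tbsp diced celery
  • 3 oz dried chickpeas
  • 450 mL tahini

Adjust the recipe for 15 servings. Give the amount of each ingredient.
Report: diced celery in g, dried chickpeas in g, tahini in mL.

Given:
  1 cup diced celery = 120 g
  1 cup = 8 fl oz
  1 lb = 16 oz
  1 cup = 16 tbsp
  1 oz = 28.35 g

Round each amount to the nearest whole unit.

diced celery: 1575 g; dried chickpeas: 425 g; tahini: 2250 mL

Scaling factor: 15/3 = 5.
diced celery: (2 cup + 10 tbsp = 2.625 cup) × 5 × 120 g/cup = 1575 g
dried chickpeas: 3 oz × 5 × 28.35 g/oz ≈ 425 g
tahini: 450 mL × 5 = 2250 mL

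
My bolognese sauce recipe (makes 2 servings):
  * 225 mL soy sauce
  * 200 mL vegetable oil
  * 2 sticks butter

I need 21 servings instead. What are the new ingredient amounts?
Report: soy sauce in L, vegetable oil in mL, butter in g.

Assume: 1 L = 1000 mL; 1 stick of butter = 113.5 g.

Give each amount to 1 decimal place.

soy sauce: 2.4 L; vegetable oil: 2100.0 mL; butter: 2383.5 g

Scaling factor: 21/2 = 10.5.
soy sauce: 225 mL × 21/2 ÷ 1000 mL/L ≈ 2.4 L
vegetable oil: 200 mL × 21/2 = 2100.0 mL
butter: 2 stick × 21/2 × 113.5 g/stick = 2383.5 g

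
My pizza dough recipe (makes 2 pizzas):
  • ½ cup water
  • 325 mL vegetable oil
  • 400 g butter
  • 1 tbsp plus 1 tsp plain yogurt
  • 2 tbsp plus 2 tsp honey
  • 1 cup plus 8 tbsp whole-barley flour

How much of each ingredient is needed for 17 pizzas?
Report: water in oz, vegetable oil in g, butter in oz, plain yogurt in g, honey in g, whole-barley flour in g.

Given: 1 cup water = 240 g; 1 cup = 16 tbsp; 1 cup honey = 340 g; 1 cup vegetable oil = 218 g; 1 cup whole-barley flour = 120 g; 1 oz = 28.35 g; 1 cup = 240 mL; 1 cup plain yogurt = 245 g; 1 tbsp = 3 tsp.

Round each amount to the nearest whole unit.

water: 36 oz; vegetable oil: 2509 g; butter: 120 oz; plain yogurt: 174 g; honey: 482 g; whole-barley flour: 1530 g

Scaling factor: 17/2 = 8.5.
water: 0.5 cup × 17/2 × 240 g/cup ÷ 28.35 g/oz ≈ 36 oz
vegetable oil: 325 mL × 17/2 ÷ 240 mL/cup × 218 g/cup ≈ 2509 g
butter: 400 g × 17/2 ÷ 28.35 g/oz ≈ 120 oz
plain yogurt: (1 tbsp + 1 tsp = 4/3 tbsp) × 17/2 ÷ 16 tbsp/cup × 245 g/cup ≈ 174 g
honey: (2 tbsp + 2 tsp = 8/3 tbsp) × 17/2 ÷ 16 tbsp/cup × 340 g/cup ≈ 482 g
whole-barley flour: (1 cup + 8 tbsp = 1.5 cup) × 17/2 × 120 g/cup = 1530 g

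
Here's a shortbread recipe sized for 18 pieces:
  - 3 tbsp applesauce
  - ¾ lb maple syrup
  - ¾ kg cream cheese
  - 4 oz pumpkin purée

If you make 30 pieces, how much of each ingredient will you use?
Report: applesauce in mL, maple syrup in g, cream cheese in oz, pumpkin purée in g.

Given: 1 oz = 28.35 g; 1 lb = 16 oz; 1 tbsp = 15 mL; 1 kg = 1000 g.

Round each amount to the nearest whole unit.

Scaling factor: 30/18 = 5/3.
applesauce: 3 tbsp × 5/3 × 15 mL/tbsp = 75 mL
maple syrup: 0.75 lb × 5/3 × 16 oz/lb × 28.35 g/oz = 567 g
cream cheese: 0.75 kg × 5/3 × 1000 g/kg ÷ 28.35 g/oz ≈ 44 oz
pumpkin purée: 4 oz × 5/3 × 28.35 g/oz = 189 g

applesauce: 75 mL; maple syrup: 567 g; cream cheese: 44 oz; pumpkin purée: 189 g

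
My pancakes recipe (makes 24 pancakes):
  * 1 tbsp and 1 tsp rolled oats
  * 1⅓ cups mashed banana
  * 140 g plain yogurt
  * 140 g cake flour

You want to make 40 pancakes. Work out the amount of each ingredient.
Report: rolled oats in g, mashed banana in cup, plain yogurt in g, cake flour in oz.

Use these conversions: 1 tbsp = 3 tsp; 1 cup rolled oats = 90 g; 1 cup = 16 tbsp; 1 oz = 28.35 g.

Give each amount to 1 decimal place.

rolled oats: 12.5 g; mashed banana: 2.2 cup; plain yogurt: 233.3 g; cake flour: 8.2 oz

Scaling factor: 40/24 = 5/3.
rolled oats: (1 tbsp + 1 tsp = 4/3 tbsp) × 5/3 ÷ 16 tbsp/cup × 90 g/cup = 12.5 g
mashed banana: 4/3 cup × 5/3 ≈ 2.2 cup
plain yogurt: 140 g × 5/3 ≈ 233.3 g
cake flour: 140 g × 5/3 ÷ 28.35 g/oz ≈ 8.2 oz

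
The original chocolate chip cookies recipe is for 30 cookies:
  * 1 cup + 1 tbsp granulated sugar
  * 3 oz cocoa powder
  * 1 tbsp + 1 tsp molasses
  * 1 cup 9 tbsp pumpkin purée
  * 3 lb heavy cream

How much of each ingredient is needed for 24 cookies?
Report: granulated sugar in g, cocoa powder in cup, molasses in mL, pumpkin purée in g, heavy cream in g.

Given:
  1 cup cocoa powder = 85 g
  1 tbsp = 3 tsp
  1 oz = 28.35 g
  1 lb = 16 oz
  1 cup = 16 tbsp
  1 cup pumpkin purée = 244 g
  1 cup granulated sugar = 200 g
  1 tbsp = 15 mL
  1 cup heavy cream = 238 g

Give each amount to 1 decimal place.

granulated sugar: 170.0 g; cocoa powder: 0.8 cup; molasses: 16.0 mL; pumpkin purée: 305.0 g; heavy cream: 1088.6 g

Scaling factor: 24/30 = 4/5 = 0.8.
granulated sugar: (1 cup + 1 tbsp = 1.0625 cup) × 4/5 × 200 g/cup = 170.0 g
cocoa powder: 3 oz × 4/5 × 28.35 g/oz ÷ 85 g/cup ≈ 0.8 cup
molasses: (1 tbsp + 1 tsp = 4/3 tbsp) × 4/5 × 15 mL/tbsp = 16.0 mL
pumpkin purée: (1 cup + 9 tbsp = 1.5625 cup) × 4/5 × 244 g/cup = 305.0 g
heavy cream: 3 lb × 4/5 × 16 oz/lb × 28.35 g/oz ≈ 1088.6 g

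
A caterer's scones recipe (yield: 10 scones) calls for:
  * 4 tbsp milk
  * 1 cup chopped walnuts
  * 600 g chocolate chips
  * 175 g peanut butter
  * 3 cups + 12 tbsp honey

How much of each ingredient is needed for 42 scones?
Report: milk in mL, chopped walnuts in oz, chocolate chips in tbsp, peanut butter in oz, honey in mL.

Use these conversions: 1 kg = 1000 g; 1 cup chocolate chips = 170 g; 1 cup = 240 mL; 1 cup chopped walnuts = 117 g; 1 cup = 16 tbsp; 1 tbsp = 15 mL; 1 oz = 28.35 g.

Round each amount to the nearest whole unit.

Scaling factor: 42/10 = 21/5 = 4.2.
milk: 4 tbsp × 21/5 × 15 mL/tbsp = 252 mL
chopped walnuts: 1 cup × 21/5 × 117 g/cup ÷ 28.35 g/oz ≈ 17 oz
chocolate chips: 600 g × 21/5 ÷ 170 g/cup × 16 tbsp/cup ≈ 237 tbsp
peanut butter: 175 g × 21/5 ÷ 28.35 g/oz ≈ 26 oz
honey: (3 cup + 12 tbsp = 3.75 cup) × 21/5 × 240 mL/cup = 3780 mL

milk: 252 mL; chopped walnuts: 17 oz; chocolate chips: 237 tbsp; peanut butter: 26 oz; honey: 3780 mL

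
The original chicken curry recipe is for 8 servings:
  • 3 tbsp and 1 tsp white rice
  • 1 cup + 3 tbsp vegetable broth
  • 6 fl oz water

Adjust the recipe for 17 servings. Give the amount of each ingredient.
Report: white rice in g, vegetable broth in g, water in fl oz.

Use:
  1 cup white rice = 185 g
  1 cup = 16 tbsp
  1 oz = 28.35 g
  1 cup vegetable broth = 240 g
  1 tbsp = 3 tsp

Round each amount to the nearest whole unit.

white rice: 82 g; vegetable broth: 606 g; water: 13 fl oz

Scaling factor: 17/8 = 2.125.
white rice: (3 tbsp + 1 tsp = 10/3 tbsp) × 17/8 ÷ 16 tbsp/cup × 185 g/cup ≈ 82 g
vegetable broth: (1 cup + 3 tbsp = 1.1875 cup) × 17/8 × 240 g/cup ≈ 606 g
water: 6 fl oz × 17/8 ≈ 13 fl oz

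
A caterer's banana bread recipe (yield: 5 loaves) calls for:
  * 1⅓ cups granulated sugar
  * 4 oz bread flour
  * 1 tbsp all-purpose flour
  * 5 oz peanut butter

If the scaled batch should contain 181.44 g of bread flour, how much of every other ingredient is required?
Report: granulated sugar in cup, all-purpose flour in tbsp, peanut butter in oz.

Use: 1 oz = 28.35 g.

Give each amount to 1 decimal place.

granulated sugar: 2.1 cup; all-purpose flour: 1.6 tbsp; peanut butter: 8.0 oz

The original recipe has 113.4 g of bread flour, so the scaling factor is 181.44 ÷ 113.4 = 8/5 = 1.6.
granulated sugar: 4/3 cup × 8/5 ≈ 2.1 cup
all-purpose flour: 1 tbsp × 8/5 = 1.6 tbsp
peanut butter: 5 oz × 8/5 = 8.0 oz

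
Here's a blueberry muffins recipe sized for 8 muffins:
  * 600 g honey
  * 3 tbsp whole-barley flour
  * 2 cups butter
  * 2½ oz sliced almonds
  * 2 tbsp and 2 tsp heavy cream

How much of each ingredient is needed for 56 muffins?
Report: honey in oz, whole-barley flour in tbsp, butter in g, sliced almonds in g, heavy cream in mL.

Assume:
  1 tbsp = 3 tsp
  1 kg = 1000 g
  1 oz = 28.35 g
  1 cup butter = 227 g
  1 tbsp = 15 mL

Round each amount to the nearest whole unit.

honey: 148 oz; whole-barley flour: 21 tbsp; butter: 3178 g; sliced almonds: 496 g; heavy cream: 280 mL

Scaling factor: 56/8 = 7.
honey: 600 g × 7 ÷ 28.35 g/oz ≈ 148 oz
whole-barley flour: 3 tbsp × 7 = 21 tbsp
butter: 2 cup × 7 × 227 g/cup = 3178 g
sliced almonds: 2.5 oz × 7 × 28.35 g/oz ≈ 496 g
heavy cream: (2 tbsp + 2 tsp = 8/3 tbsp) × 7 × 15 mL/tbsp = 280 mL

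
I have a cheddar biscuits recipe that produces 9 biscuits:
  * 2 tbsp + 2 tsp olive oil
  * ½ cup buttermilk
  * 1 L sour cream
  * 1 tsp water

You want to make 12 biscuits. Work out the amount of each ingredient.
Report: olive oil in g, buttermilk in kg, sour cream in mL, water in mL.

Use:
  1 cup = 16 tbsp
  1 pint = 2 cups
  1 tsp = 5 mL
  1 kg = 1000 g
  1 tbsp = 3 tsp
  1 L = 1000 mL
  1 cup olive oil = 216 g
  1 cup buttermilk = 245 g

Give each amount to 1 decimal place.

Scaling factor: 12/9 = 4/3.
olive oil: (2 tbsp + 2 tsp = 8/3 tbsp) × 4/3 ÷ 16 tbsp/cup × 216 g/cup = 48.0 g
buttermilk: 0.5 cup × 4/3 × 245 g/cup ÷ 1000 g/kg ≈ 0.2 kg
sour cream: 1 L × 4/3 × 1000 mL/L ≈ 1333.3 mL
water: 1 tsp × 4/3 × 5 mL/tsp ≈ 6.7 mL

olive oil: 48.0 g; buttermilk: 0.2 kg; sour cream: 1333.3 mL; water: 6.7 mL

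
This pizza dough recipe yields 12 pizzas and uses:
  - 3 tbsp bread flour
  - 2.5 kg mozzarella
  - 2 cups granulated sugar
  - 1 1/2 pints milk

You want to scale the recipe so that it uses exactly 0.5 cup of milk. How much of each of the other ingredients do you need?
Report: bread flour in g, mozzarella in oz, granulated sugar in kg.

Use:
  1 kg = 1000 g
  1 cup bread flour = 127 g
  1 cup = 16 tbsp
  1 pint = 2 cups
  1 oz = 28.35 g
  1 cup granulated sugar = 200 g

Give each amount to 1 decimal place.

bread flour: 4.0 g; mozzarella: 14.7 oz; granulated sugar: 0.1 kg

The original recipe has 3 cup of milk, so the scaling factor is 0.5 ÷ 3 = 1/6.
bread flour: 3 tbsp × 1/6 ÷ 16 tbsp/cup × 127 g/cup ≈ 4.0 g
mozzarella: 2.5 kg × 1/6 × 1000 g/kg ÷ 28.35 g/oz ≈ 14.7 oz
granulated sugar: 2 cup × 1/6 × 200 g/cup ÷ 1000 g/kg ≈ 0.1 kg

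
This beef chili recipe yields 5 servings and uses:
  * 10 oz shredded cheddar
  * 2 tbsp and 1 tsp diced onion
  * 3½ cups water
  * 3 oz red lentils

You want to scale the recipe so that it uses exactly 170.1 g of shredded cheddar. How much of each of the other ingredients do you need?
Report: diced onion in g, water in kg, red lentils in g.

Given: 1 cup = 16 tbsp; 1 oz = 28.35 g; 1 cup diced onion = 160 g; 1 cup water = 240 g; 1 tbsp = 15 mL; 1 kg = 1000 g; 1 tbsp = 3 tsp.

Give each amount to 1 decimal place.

diced onion: 14.0 g; water: 0.5 kg; red lentils: 51.0 g

The original recipe has 283.5 g of shredded cheddar, so the scaling factor is 170.1 ÷ 283.5 = 3/5 = 0.6.
diced onion: (2 tbsp + 1 tsp = 7/3 tbsp) × 3/5 ÷ 16 tbsp/cup × 160 g/cup = 14.0 g
water: 3.5 cup × 3/5 × 240 g/cup ÷ 1000 g/kg ≈ 0.5 kg
red lentils: 3 oz × 3/5 × 28.35 g/oz ≈ 51.0 g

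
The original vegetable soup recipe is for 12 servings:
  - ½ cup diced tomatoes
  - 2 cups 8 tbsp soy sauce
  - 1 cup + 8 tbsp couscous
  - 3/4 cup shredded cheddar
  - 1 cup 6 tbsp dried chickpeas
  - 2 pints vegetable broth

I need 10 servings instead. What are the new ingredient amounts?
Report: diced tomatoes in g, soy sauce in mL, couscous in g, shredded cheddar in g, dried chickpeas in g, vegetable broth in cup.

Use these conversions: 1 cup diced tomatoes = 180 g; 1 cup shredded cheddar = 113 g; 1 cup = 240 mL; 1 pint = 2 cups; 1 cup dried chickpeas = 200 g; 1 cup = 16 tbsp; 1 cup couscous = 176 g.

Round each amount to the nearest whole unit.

diced tomatoes: 75 g; soy sauce: 500 mL; couscous: 220 g; shredded cheddar: 71 g; dried chickpeas: 229 g; vegetable broth: 3 cup

Scaling factor: 10/12 = 5/6.
diced tomatoes: 0.5 cup × 5/6 × 180 g/cup = 75 g
soy sauce: (2 cup + 8 tbsp = 2.5 cup) × 5/6 × 240 mL/cup = 500 mL
couscous: (1 cup + 8 tbsp = 1.5 cup) × 5/6 × 176 g/cup = 220 g
shredded cheddar: 0.75 cup × 5/6 × 113 g/cup ≈ 71 g
dried chickpeas: (1 cup + 6 tbsp = 1.375 cup) × 5/6 × 200 g/cup ≈ 229 g
vegetable broth: 2 pint × 5/6 × 2 cup/pint ≈ 3 cup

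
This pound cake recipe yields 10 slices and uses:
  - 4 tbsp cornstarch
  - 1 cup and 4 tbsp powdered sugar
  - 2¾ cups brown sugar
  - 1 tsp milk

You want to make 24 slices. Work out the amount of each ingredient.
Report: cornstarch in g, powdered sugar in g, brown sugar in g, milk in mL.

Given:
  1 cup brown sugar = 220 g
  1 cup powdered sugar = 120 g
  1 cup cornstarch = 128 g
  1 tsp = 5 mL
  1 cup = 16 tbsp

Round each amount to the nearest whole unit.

Scaling factor: 24/10 = 12/5 = 2.4.
cornstarch: 4 tbsp × 12/5 ÷ 16 tbsp/cup × 128 g/cup ≈ 77 g
powdered sugar: (1 cup + 4 tbsp = 1.25 cup) × 12/5 × 120 g/cup = 360 g
brown sugar: 2.75 cup × 12/5 × 220 g/cup = 1452 g
milk: 1 tsp × 12/5 × 5 mL/tsp = 12 mL

cornstarch: 77 g; powdered sugar: 360 g; brown sugar: 1452 g; milk: 12 mL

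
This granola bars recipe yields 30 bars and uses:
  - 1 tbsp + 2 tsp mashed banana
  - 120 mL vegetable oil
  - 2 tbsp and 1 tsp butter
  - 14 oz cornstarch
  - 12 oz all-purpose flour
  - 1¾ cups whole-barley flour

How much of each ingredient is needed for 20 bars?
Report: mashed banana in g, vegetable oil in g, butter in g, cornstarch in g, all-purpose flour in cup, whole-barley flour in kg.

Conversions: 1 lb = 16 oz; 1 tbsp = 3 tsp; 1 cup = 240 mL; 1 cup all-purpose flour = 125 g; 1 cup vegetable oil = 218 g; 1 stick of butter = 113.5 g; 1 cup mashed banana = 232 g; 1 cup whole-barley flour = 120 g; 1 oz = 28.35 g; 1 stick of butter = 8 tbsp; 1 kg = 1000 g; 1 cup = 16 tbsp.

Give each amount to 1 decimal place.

mashed banana: 16.1 g; vegetable oil: 72.7 g; butter: 22.1 g; cornstarch: 264.6 g; all-purpose flour: 1.8 cup; whole-barley flour: 0.1 kg

Scaling factor: 20/30 = 2/3.
mashed banana: (1 tbsp + 2 tsp = 5/3 tbsp) × 2/3 ÷ 16 tbsp/cup × 232 g/cup ≈ 16.1 g
vegetable oil: 120 mL × 2/3 ÷ 240 mL/cup × 218 g/cup ≈ 72.7 g
butter: (2 tbsp + 1 tsp = 7/3 tbsp) × 2/3 ÷ 8 tbsp/stick × 113.5 g/stick ≈ 22.1 g
cornstarch: 14 oz × 2/3 × 28.35 g/oz = 264.6 g
all-purpose flour: 12 oz × 2/3 × 28.35 g/oz ÷ 125 g/cup ≈ 1.8 cup
whole-barley flour: 1.75 cup × 2/3 × 120 g/cup ÷ 1000 g/kg ≈ 0.1 kg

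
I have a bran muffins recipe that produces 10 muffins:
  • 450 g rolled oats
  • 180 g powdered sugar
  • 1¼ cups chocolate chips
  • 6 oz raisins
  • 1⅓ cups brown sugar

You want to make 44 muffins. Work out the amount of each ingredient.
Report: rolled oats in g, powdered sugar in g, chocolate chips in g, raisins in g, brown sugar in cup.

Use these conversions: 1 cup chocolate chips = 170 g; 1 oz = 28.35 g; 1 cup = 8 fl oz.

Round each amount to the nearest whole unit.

Scaling factor: 44/10 = 22/5 = 4.4.
rolled oats: 450 g × 22/5 = 1980 g
powdered sugar: 180 g × 22/5 = 792 g
chocolate chips: 1.25 cup × 22/5 × 170 g/cup = 935 g
raisins: 6 oz × 22/5 × 28.35 g/oz ≈ 748 g
brown sugar: 4/3 cup × 22/5 ≈ 6 cup

rolled oats: 1980 g; powdered sugar: 792 g; chocolate chips: 935 g; raisins: 748 g; brown sugar: 6 cup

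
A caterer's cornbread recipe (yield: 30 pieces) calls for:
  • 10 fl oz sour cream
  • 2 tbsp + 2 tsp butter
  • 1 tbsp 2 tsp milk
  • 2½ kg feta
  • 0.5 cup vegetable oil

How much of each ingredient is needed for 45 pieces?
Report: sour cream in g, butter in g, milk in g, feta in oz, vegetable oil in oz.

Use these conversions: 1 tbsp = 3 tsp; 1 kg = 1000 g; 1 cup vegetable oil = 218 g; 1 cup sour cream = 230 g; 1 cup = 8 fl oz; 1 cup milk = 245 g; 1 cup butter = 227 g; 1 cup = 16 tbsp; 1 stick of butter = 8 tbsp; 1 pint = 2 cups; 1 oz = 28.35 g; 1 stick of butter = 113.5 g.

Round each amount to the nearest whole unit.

Scaling factor: 45/30 = 3/2 = 1.5.
sour cream: 10 fl oz × 3/2 ÷ 8 fl oz/cup × 230 g/cup ≈ 431 g
butter: (2 tbsp + 2 tsp = 8/3 tbsp) × 3/2 ÷ 8 tbsp/stick × 113.5 g/stick ≈ 57 g
milk: (1 tbsp + 2 tsp = 5/3 tbsp) × 3/2 ÷ 16 tbsp/cup × 245 g/cup ≈ 38 g
feta: 2.5 kg × 3/2 × 1000 g/kg ÷ 28.35 g/oz ≈ 132 oz
vegetable oil: 0.5 cup × 3/2 × 218 g/cup ÷ 28.35 g/oz ≈ 6 oz

sour cream: 431 g; butter: 57 g; milk: 38 g; feta: 132 oz; vegetable oil: 6 oz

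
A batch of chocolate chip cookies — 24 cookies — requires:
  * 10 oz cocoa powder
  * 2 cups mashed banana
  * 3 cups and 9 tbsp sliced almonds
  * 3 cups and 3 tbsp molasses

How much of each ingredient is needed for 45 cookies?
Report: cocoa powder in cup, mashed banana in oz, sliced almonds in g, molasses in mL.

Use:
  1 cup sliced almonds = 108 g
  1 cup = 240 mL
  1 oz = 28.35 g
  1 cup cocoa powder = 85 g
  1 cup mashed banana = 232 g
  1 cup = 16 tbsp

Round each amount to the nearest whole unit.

cocoa powder: 6 cup; mashed banana: 31 oz; sliced almonds: 721 g; molasses: 1434 mL

Scaling factor: 45/24 = 15/8 = 1.875.
cocoa powder: 10 oz × 15/8 × 28.35 g/oz ÷ 85 g/cup ≈ 6 cup
mashed banana: 2 cup × 15/8 × 232 g/cup ÷ 28.35 g/oz ≈ 31 oz
sliced almonds: (3 cup + 9 tbsp = 3.5625 cup) × 15/8 × 108 g/cup ≈ 721 g
molasses: (3 cup + 3 tbsp = 3.1875 cup) × 15/8 × 240 mL/cup ≈ 1434 mL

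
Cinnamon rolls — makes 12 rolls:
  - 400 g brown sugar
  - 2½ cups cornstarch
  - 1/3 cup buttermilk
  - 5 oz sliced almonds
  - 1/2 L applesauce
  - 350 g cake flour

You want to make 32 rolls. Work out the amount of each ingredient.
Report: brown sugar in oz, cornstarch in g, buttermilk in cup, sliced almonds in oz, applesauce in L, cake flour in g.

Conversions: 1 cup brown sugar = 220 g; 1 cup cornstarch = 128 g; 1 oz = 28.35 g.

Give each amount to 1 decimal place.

Scaling factor: 32/12 = 8/3.
brown sugar: 400 g × 8/3 ÷ 28.35 g/oz ≈ 37.6 oz
cornstarch: 2.5 cup × 8/3 × 128 g/cup ≈ 853.3 g
buttermilk: 1/3 cup × 8/3 ≈ 0.9 cup
sliced almonds: 5 oz × 8/3 ≈ 13.3 oz
applesauce: 0.5 L × 8/3 ≈ 1.3 L
cake flour: 350 g × 8/3 ≈ 933.3 g

brown sugar: 37.6 oz; cornstarch: 853.3 g; buttermilk: 0.9 cup; sliced almonds: 13.3 oz; applesauce: 1.3 L; cake flour: 933.3 g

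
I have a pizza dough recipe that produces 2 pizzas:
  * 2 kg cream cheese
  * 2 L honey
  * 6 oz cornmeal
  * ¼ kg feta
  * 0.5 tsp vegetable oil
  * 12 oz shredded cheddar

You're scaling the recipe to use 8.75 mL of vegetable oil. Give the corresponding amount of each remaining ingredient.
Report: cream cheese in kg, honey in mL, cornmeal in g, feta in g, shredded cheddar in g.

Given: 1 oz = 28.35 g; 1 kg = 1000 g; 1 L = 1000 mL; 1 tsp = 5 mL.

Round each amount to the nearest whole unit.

cream cheese: 7 kg; honey: 7000 mL; cornmeal: 595 g; feta: 875 g; shredded cheddar: 1191 g

The original recipe has 2.5 mL of vegetable oil, so the scaling factor is 8.75 ÷ 2.5 = 7/2 = 3.5.
cream cheese: 2 kg × 7/2 = 7 kg
honey: 2 L × 7/2 × 1000 mL/L = 7000 mL
cornmeal: 6 oz × 7/2 × 28.35 g/oz ≈ 595 g
feta: 0.25 kg × 7/2 × 1000 g/kg = 875 g
shredded cheddar: 12 oz × 7/2 × 28.35 g/oz ≈ 1191 g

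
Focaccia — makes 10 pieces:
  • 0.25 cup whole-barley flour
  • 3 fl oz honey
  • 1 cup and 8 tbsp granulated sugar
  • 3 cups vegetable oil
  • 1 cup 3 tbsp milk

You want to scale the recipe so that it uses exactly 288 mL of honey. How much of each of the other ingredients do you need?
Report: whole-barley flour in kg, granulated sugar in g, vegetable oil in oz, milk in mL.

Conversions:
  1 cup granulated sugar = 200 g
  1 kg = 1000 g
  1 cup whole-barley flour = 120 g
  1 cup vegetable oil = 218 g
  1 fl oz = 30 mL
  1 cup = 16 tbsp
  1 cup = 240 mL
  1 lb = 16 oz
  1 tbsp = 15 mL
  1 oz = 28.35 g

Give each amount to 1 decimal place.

whole-barley flour: 0.1 kg; granulated sugar: 960.0 g; vegetable oil: 73.8 oz; milk: 912.0 mL

The original recipe has 90 mL of honey, so the scaling factor is 288 ÷ 90 = 16/5 = 3.2.
whole-barley flour: 0.25 cup × 16/5 × 120 g/cup ÷ 1000 g/kg ≈ 0.1 kg
granulated sugar: (1 cup + 8 tbsp = 1.5 cup) × 16/5 × 200 g/cup = 960.0 g
vegetable oil: 3 cup × 16/5 × 218 g/cup ÷ 28.35 g/oz ≈ 73.8 oz
milk: (1 cup + 3 tbsp = 1.1875 cup) × 16/5 × 240 mL/cup = 912.0 mL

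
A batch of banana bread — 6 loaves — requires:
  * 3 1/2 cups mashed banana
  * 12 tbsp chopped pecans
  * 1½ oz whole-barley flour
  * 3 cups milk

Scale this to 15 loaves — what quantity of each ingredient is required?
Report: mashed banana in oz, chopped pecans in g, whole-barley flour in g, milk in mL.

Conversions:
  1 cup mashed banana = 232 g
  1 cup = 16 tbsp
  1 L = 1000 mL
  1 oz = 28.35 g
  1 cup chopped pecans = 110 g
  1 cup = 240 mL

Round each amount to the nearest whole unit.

mashed banana: 72 oz; chopped pecans: 206 g; whole-barley flour: 106 g; milk: 1800 mL

Scaling factor: 15/6 = 5/2 = 2.5.
mashed banana: 3.5 cup × 5/2 × 232 g/cup ÷ 28.35 g/oz ≈ 72 oz
chopped pecans: 12 tbsp × 5/2 ÷ 16 tbsp/cup × 110 g/cup ≈ 206 g
whole-barley flour: 1.5 oz × 5/2 × 28.35 g/oz ≈ 106 g
milk: 3 cup × 5/2 × 240 mL/cup = 1800 mL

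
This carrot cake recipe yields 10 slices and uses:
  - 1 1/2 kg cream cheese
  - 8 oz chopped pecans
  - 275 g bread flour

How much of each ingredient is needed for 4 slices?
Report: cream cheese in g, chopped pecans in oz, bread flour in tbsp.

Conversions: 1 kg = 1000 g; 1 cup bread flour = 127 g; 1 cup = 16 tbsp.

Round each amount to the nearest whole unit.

cream cheese: 600 g; chopped pecans: 3 oz; bread flour: 14 tbsp

Scaling factor: 4/10 = 2/5 = 0.4.
cream cheese: 1.5 kg × 2/5 × 1000 g/kg = 600 g
chopped pecans: 8 oz × 2/5 ≈ 3 oz
bread flour: 275 g × 2/5 ÷ 127 g/cup × 16 tbsp/cup ≈ 14 tbsp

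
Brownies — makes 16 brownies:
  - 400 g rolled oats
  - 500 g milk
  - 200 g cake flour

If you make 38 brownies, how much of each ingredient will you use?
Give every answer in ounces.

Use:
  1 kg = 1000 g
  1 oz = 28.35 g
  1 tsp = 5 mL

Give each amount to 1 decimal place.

Scaling factor: 38/16 = 19/8 = 2.375.
rolled oats: 400 g × 19/8 ÷ 28.35 g/oz ≈ 33.5 oz
milk: 500 g × 19/8 ÷ 28.35 g/oz ≈ 41.9 oz
cake flour: 200 g × 19/8 ÷ 28.35 g/oz ≈ 16.8 oz

rolled oats: 33.5 oz; milk: 41.9 oz; cake flour: 16.8 oz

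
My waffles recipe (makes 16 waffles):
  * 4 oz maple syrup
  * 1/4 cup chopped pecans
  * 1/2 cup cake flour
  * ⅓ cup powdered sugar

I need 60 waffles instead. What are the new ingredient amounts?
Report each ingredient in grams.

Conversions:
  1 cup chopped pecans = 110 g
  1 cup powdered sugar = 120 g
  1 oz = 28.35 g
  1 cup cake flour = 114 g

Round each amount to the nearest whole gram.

maple syrup: 425 g; chopped pecans: 103 g; cake flour: 214 g; powdered sugar: 150 g

Scaling factor: 60/16 = 15/4 = 3.75.
maple syrup: 4 oz × 15/4 × 28.35 g/oz ≈ 425 g
chopped pecans: 0.25 cup × 15/4 × 110 g/cup ≈ 103 g
cake flour: 0.5 cup × 15/4 × 114 g/cup ≈ 214 g
powdered sugar: 1/3 cup × 15/4 × 120 g/cup = 150 g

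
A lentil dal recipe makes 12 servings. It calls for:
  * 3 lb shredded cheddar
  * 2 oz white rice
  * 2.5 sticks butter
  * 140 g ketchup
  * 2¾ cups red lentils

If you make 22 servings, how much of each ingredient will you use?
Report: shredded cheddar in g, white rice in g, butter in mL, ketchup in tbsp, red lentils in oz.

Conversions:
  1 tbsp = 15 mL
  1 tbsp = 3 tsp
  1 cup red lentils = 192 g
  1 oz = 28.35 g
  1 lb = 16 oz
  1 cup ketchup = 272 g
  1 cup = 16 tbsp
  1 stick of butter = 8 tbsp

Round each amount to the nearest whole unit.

Scaling factor: 22/12 = 11/6.
shredded cheddar: 3 lb × 11/6 × 16 oz/lb × 28.35 g/oz ≈ 2495 g
white rice: 2 oz × 11/6 × 28.35 g/oz ≈ 104 g
butter: 2.5 stick × 11/6 × 8 tbsp/stick × 15 mL/tbsp = 550 mL
ketchup: 140 g × 11/6 ÷ 272 g/cup × 16 tbsp/cup ≈ 15 tbsp
red lentils: 2.75 cup × 11/6 × 192 g/cup ÷ 28.35 g/oz ≈ 34 oz

shredded cheddar: 2495 g; white rice: 104 g; butter: 550 mL; ketchup: 15 tbsp; red lentils: 34 oz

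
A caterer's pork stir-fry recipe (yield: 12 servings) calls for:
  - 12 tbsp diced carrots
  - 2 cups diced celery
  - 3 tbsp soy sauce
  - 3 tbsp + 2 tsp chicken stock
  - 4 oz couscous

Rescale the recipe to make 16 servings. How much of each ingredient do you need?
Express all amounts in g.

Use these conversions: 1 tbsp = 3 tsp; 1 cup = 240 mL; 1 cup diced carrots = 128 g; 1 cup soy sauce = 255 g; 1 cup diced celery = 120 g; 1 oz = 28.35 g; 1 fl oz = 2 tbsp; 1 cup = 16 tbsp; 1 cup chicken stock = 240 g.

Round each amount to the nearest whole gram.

diced carrots: 128 g; diced celery: 320 g; soy sauce: 64 g; chicken stock: 73 g; couscous: 151 g

Scaling factor: 16/12 = 4/3.
diced carrots: 12 tbsp × 4/3 ÷ 16 tbsp/cup × 128 g/cup = 128 g
diced celery: 2 cup × 4/3 × 120 g/cup = 320 g
soy sauce: 3 tbsp × 4/3 ÷ 16 tbsp/cup × 255 g/cup ≈ 64 g
chicken stock: (3 tbsp + 2 tsp = 11/3 tbsp) × 4/3 ÷ 16 tbsp/cup × 240 g/cup ≈ 73 g
couscous: 4 oz × 4/3 × 28.35 g/oz ≈ 151 g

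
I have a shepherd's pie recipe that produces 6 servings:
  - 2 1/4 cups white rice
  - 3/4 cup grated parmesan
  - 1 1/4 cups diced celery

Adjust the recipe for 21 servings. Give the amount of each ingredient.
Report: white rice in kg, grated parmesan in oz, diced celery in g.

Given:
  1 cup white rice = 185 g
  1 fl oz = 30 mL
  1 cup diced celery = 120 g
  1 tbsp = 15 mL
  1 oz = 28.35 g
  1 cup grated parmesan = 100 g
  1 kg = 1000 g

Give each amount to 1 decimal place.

white rice: 1.5 kg; grated parmesan: 9.3 oz; diced celery: 525.0 g

Scaling factor: 21/6 = 7/2 = 3.5.
white rice: 2.25 cup × 7/2 × 185 g/cup ÷ 1000 g/kg ≈ 1.5 kg
grated parmesan: 0.75 cup × 7/2 × 100 g/cup ÷ 28.35 g/oz ≈ 9.3 oz
diced celery: 1.25 cup × 7/2 × 120 g/cup = 525.0 g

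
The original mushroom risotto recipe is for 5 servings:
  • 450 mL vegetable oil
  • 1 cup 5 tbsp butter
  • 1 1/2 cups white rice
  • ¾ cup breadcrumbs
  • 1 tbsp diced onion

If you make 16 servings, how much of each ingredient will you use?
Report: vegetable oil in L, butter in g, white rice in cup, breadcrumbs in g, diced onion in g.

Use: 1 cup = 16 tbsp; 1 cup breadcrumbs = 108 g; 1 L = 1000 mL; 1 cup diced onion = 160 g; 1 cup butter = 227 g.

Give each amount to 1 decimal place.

vegetable oil: 1.4 L; butter: 953.4 g; white rice: 4.8 cup; breadcrumbs: 259.2 g; diced onion: 32.0 g

Scaling factor: 16/5 = 3.2.
vegetable oil: 450 mL × 16/5 ÷ 1000 mL/L ≈ 1.4 L
butter: (1 cup + 5 tbsp = 1.3125 cup) × 16/5 × 227 g/cup = 953.4 g
white rice: 1.5 cup × 16/5 = 4.8 cup
breadcrumbs: 0.75 cup × 16/5 × 108 g/cup = 259.2 g
diced onion: 1 tbsp × 16/5 ÷ 16 tbsp/cup × 160 g/cup = 32.0 g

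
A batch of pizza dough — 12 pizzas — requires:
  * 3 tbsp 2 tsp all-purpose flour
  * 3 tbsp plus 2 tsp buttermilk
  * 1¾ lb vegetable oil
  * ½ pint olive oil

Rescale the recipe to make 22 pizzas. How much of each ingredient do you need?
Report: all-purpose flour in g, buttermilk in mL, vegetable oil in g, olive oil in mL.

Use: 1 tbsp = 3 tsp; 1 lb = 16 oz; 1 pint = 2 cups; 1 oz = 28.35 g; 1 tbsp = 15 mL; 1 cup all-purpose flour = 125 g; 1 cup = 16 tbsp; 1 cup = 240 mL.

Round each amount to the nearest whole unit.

Scaling factor: 22/12 = 11/6.
all-purpose flour: (3 tbsp + 2 tsp = 11/3 tbsp) × 11/6 ÷ 16 tbsp/cup × 125 g/cup ≈ 53 g
buttermilk: (3 tbsp + 2 tsp = 11/3 tbsp) × 11/6 × 15 mL/tbsp ≈ 101 mL
vegetable oil: 1.75 lb × 11/6 × 16 oz/lb × 28.35 g/oz ≈ 1455 g
olive oil: 0.5 pint × 11/6 × 2 cup/pint × 240 mL/cup = 440 mL

all-purpose flour: 53 g; buttermilk: 101 mL; vegetable oil: 1455 g; olive oil: 440 mL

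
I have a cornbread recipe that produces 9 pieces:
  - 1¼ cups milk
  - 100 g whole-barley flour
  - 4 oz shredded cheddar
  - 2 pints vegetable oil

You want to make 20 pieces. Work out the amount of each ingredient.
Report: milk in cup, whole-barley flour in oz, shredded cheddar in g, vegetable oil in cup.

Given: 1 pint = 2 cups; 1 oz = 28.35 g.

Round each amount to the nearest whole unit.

milk: 3 cup; whole-barley flour: 8 oz; shredded cheddar: 252 g; vegetable oil: 9 cup

Scaling factor: 20/9.
milk: 1.25 cup × 20/9 ≈ 3 cup
whole-barley flour: 100 g × 20/9 ÷ 28.35 g/oz ≈ 8 oz
shredded cheddar: 4 oz × 20/9 × 28.35 g/oz = 252 g
vegetable oil: 2 pint × 20/9 × 2 cup/pint ≈ 9 cup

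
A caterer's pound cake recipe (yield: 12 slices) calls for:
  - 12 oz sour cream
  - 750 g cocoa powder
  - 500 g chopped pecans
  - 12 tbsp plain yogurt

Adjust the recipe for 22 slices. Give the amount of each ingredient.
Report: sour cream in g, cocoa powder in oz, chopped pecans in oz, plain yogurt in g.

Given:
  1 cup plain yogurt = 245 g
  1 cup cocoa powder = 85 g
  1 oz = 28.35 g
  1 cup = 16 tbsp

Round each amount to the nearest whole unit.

sour cream: 624 g; cocoa powder: 49 oz; chopped pecans: 32 oz; plain yogurt: 337 g

Scaling factor: 22/12 = 11/6.
sour cream: 12 oz × 11/6 × 28.35 g/oz ≈ 624 g
cocoa powder: 750 g × 11/6 ÷ 28.35 g/oz ≈ 49 oz
chopped pecans: 500 g × 11/6 ÷ 28.35 g/oz ≈ 32 oz
plain yogurt: 12 tbsp × 11/6 ÷ 16 tbsp/cup × 245 g/cup ≈ 337 g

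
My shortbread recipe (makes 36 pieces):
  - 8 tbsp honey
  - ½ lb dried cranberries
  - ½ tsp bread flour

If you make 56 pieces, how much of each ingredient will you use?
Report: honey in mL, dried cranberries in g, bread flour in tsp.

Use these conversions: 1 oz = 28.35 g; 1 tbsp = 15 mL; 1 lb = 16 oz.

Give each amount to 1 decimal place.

Scaling factor: 56/36 = 14/9.
honey: 8 tbsp × 14/9 × 15 mL/tbsp ≈ 186.7 mL
dried cranberries: 0.5 lb × 14/9 × 16 oz/lb × 28.35 g/oz = 352.8 g
bread flour: 0.5 tsp × 14/9 ≈ 0.8 tsp

honey: 186.7 mL; dried cranberries: 352.8 g; bread flour: 0.8 tsp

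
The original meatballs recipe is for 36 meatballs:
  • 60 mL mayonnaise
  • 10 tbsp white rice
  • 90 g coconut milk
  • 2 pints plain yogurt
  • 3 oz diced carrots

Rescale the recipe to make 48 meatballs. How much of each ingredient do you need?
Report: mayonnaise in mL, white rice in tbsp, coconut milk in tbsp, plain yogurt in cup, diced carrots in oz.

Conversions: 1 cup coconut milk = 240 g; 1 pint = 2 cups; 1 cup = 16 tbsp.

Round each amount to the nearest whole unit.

mayonnaise: 80 mL; white rice: 13 tbsp; coconut milk: 8 tbsp; plain yogurt: 5 cup; diced carrots: 4 oz

Scaling factor: 48/36 = 4/3.
mayonnaise: 60 mL × 4/3 = 80 mL
white rice: 10 tbsp × 4/3 ≈ 13 tbsp
coconut milk: 90 g × 4/3 ÷ 240 g/cup × 16 tbsp/cup = 8 tbsp
plain yogurt: 2 pint × 4/3 × 2 cup/pint ≈ 5 cup
diced carrots: 3 oz × 4/3 = 4 oz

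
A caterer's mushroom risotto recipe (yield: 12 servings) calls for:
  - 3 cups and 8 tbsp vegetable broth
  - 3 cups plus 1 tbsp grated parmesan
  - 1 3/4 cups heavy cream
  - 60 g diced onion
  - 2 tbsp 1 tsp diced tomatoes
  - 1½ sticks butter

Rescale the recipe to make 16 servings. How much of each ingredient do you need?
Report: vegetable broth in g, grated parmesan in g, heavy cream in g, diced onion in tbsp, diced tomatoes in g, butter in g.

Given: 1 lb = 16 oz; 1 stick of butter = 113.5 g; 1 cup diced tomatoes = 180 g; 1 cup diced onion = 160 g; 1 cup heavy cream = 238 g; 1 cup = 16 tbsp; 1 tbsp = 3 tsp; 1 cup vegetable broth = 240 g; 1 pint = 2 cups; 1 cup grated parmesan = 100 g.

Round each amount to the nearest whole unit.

vegetable broth: 1120 g; grated parmesan: 408 g; heavy cream: 555 g; diced onion: 8 tbsp; diced tomatoes: 35 g; butter: 227 g

Scaling factor: 16/12 = 4/3.
vegetable broth: (3 cup + 8 tbsp = 3.5 cup) × 4/3 × 240 g/cup = 1120 g
grated parmesan: (3 cup + 1 tbsp = 3.0625 cup) × 4/3 × 100 g/cup ≈ 408 g
heavy cream: 1.75 cup × 4/3 × 238 g/cup ≈ 555 g
diced onion: 60 g × 4/3 ÷ 160 g/cup × 16 tbsp/cup = 8 tbsp
diced tomatoes: (2 tbsp + 1 tsp = 7/3 tbsp) × 4/3 ÷ 16 tbsp/cup × 180 g/cup = 35 g
butter: 1.5 stick × 4/3 × 113.5 g/stick = 227 g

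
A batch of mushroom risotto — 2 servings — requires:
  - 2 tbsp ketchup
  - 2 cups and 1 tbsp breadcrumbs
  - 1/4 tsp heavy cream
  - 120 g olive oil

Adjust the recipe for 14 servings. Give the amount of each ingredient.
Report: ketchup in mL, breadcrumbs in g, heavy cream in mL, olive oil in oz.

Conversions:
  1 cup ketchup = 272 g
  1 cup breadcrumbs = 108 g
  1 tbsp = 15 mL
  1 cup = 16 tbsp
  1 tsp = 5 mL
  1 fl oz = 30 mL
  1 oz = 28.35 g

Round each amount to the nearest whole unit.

ketchup: 210 mL; breadcrumbs: 1559 g; heavy cream: 9 mL; olive oil: 30 oz

Scaling factor: 14/2 = 7.
ketchup: 2 tbsp × 7 × 15 mL/tbsp = 210 mL
breadcrumbs: (2 cup + 1 tbsp = 2.0625 cup) × 7 × 108 g/cup ≈ 1559 g
heavy cream: 0.25 tsp × 7 × 5 mL/tsp ≈ 9 mL
olive oil: 120 g × 7 ÷ 28.35 g/oz ≈ 30 oz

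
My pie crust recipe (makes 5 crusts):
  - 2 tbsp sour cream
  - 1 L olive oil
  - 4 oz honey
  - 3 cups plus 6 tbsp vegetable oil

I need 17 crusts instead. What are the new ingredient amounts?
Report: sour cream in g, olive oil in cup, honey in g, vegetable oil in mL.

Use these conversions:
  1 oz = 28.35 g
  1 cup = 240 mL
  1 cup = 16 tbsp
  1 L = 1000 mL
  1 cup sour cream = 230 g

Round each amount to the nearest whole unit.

sour cream: 98 g; olive oil: 14 cup; honey: 386 g; vegetable oil: 2754 mL

Scaling factor: 17/5 = 3.4.
sour cream: 2 tbsp × 17/5 ÷ 16 tbsp/cup × 230 g/cup ≈ 98 g
olive oil: 1 L × 17/5 × 1000 mL/L ÷ 240 mL/cup ≈ 14 cup
honey: 4 oz × 17/5 × 28.35 g/oz ≈ 386 g
vegetable oil: (3 cup + 6 tbsp = 3.375 cup) × 17/5 × 240 mL/cup = 2754 mL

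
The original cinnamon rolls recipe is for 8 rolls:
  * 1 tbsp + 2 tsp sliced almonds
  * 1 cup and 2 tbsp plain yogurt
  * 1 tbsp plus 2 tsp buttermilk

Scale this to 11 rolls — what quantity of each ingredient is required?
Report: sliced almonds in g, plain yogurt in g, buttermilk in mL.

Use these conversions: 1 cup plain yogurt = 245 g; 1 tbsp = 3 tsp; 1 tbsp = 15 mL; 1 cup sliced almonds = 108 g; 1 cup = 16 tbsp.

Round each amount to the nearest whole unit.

Scaling factor: 11/8 = 1.375.
sliced almonds: (1 tbsp + 2 tsp = 5/3 tbsp) × 11/8 ÷ 16 tbsp/cup × 108 g/cup ≈ 15 g
plain yogurt: (1 cup + 2 tbsp = 1.125 cup) × 11/8 × 245 g/cup ≈ 379 g
buttermilk: (1 tbsp + 2 tsp = 5/3 tbsp) × 11/8 × 15 mL/tbsp ≈ 34 mL

sliced almonds: 15 g; plain yogurt: 379 g; buttermilk: 34 mL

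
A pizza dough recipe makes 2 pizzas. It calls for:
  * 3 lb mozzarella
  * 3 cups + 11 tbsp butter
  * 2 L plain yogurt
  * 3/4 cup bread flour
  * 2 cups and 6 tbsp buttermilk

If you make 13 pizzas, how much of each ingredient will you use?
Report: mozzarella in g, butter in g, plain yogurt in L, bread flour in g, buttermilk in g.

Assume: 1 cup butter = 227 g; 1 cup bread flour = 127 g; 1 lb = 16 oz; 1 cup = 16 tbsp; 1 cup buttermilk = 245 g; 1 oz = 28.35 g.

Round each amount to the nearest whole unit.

mozzarella: 8845 g; butter: 5441 g; plain yogurt: 13 L; bread flour: 619 g; buttermilk: 3782 g

Scaling factor: 13/2 = 6.5.
mozzarella: 3 lb × 13/2 × 16 oz/lb × 28.35 g/oz ≈ 8845 g
butter: (3 cup + 11 tbsp = 3.6875 cup) × 13/2 × 227 g/cup ≈ 5441 g
plain yogurt: 2 L × 13/2 = 13 L
bread flour: 0.75 cup × 13/2 × 127 g/cup ≈ 619 g
buttermilk: (2 cup + 6 tbsp = 2.375 cup) × 13/2 × 245 g/cup ≈ 3782 g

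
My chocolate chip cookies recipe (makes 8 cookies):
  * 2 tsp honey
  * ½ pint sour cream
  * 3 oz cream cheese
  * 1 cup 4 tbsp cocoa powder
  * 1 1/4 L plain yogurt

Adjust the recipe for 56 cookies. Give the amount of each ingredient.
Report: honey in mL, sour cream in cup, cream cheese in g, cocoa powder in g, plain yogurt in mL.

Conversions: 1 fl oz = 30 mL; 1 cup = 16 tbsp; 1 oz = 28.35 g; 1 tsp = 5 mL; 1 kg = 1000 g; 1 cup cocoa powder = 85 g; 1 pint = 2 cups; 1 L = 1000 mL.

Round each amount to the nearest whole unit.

Scaling factor: 56/8 = 7.
honey: 2 tsp × 7 × 5 mL/tsp = 70 mL
sour cream: 0.5 pint × 7 × 2 cup/pint = 7 cup
cream cheese: 3 oz × 7 × 28.35 g/oz ≈ 595 g
cocoa powder: (1 cup + 4 tbsp = 1.25 cup) × 7 × 85 g/cup ≈ 744 g
plain yogurt: 1.25 L × 7 × 1000 mL/L = 8750 mL

honey: 70 mL; sour cream: 7 cup; cream cheese: 595 g; cocoa powder: 744 g; plain yogurt: 8750 mL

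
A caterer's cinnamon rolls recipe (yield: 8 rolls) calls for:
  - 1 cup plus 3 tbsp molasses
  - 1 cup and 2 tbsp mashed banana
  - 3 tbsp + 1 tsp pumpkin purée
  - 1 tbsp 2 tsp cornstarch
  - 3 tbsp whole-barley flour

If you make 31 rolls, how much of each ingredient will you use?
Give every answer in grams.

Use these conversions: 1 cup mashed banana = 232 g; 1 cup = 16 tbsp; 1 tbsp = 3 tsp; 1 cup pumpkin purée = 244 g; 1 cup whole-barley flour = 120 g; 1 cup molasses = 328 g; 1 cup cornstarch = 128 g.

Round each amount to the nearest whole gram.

molasses: 1509 g; mashed banana: 1011 g; pumpkin purée: 197 g; cornstarch: 52 g; whole-barley flour: 87 g

Scaling factor: 31/8 = 3.875.
molasses: (1 cup + 3 tbsp = 1.1875 cup) × 31/8 × 328 g/cup ≈ 1509 g
mashed banana: (1 cup + 2 tbsp = 1.125 cup) × 31/8 × 232 g/cup ≈ 1011 g
pumpkin purée: (3 tbsp + 1 tsp = 10/3 tbsp) × 31/8 ÷ 16 tbsp/cup × 244 g/cup ≈ 197 g
cornstarch: (1 tbsp + 2 tsp = 5/3 tbsp) × 31/8 ÷ 16 tbsp/cup × 128 g/cup ≈ 52 g
whole-barley flour: 3 tbsp × 31/8 ÷ 16 tbsp/cup × 120 g/cup ≈ 87 g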